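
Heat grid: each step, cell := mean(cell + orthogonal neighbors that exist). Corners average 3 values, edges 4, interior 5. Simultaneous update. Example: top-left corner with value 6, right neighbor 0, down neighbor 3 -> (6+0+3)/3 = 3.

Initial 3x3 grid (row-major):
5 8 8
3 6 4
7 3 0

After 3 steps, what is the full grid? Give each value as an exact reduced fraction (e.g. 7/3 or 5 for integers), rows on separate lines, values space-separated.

Answer: 2987/540 9079/1600 11833/2160
73061/14400 14591/3000 11531/2400
9593/2160 15359/3600 4339/1080

Derivation:
After step 1:
  16/3 27/4 20/3
  21/4 24/5 9/2
  13/3 4 7/3
After step 2:
  52/9 471/80 215/36
  1183/240 253/50 183/40
  163/36 58/15 65/18
After step 3:
  2987/540 9079/1600 11833/2160
  73061/14400 14591/3000 11531/2400
  9593/2160 15359/3600 4339/1080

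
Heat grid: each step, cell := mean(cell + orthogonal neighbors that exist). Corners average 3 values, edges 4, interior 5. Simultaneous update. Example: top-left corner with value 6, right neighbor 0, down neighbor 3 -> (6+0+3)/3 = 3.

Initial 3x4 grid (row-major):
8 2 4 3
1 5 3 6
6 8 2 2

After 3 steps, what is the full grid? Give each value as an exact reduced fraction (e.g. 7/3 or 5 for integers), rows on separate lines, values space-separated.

Answer: 9103/2160 30343/7200 27083/7200 1645/432
8317/1800 24949/6000 24079/6000 26173/7200
139/30 5453/1200 1763/450 821/216

Derivation:
After step 1:
  11/3 19/4 3 13/3
  5 19/5 4 7/2
  5 21/4 15/4 10/3
After step 2:
  161/36 913/240 193/48 65/18
  131/30 114/25 361/100 91/24
  61/12 89/20 49/12 127/36
After step 3:
  9103/2160 30343/7200 27083/7200 1645/432
  8317/1800 24949/6000 24079/6000 26173/7200
  139/30 5453/1200 1763/450 821/216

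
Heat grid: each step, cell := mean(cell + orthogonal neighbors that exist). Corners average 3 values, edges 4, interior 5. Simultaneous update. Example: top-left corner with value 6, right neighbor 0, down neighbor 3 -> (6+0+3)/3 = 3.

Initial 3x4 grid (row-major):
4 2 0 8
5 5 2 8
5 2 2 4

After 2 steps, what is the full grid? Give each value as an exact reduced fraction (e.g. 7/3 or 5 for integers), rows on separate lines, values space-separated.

Answer: 67/18 757/240 869/240 83/18
937/240 88/25 88/25 189/40
49/12 33/10 211/60 38/9

Derivation:
After step 1:
  11/3 11/4 3 16/3
  19/4 16/5 17/5 11/2
  4 7/2 5/2 14/3
After step 2:
  67/18 757/240 869/240 83/18
  937/240 88/25 88/25 189/40
  49/12 33/10 211/60 38/9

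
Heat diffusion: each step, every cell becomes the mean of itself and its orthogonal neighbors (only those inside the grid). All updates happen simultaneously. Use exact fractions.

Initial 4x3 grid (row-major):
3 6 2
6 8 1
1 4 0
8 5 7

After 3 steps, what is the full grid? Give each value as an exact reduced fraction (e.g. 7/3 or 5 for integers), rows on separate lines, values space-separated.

Answer: 14/3 6723/1600 91/24
10837/2400 8511/2000 2879/800
33841/7200 3131/750 9347/2400
10141/2160 8329/1800 979/240

Derivation:
After step 1:
  5 19/4 3
  9/2 5 11/4
  19/4 18/5 3
  14/3 6 4
After step 2:
  19/4 71/16 7/2
  77/16 103/25 55/16
  1051/240 447/100 267/80
  185/36 137/30 13/3
After step 3:
  14/3 6723/1600 91/24
  10837/2400 8511/2000 2879/800
  33841/7200 3131/750 9347/2400
  10141/2160 8329/1800 979/240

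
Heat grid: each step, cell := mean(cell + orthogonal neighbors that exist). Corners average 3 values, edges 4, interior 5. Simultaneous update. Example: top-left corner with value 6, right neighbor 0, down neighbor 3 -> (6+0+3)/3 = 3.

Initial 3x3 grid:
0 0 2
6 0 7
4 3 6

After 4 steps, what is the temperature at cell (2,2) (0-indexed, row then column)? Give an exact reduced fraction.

Step 1: cell (2,2) = 16/3
Step 2: cell (2,2) = 37/9
Step 3: cell (2,2) = 2153/540
Step 4: cell (2,2) = 116311/32400
Full grid after step 4:
  25837/10800 41787/16000 119173/43200
  1247749/432000 133297/45000 2845373/864000
  417769/129600 3050623/864000 116311/32400

Answer: 116311/32400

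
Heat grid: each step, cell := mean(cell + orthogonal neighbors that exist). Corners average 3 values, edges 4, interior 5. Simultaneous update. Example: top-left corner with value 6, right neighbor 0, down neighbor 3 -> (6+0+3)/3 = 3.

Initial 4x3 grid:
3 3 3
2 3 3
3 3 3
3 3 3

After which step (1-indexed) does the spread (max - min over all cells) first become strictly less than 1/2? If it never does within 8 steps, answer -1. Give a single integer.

Answer: 1

Derivation:
Step 1: max=3, min=8/3, spread=1/3
  -> spread < 1/2 first at step 1
Step 2: max=3, min=329/120, spread=31/120
Step 3: max=3, min=3029/1080, spread=211/1080
Step 4: max=5353/1800, min=307103/108000, spread=14077/108000
Step 5: max=320317/108000, min=2775593/972000, spread=5363/48600
Step 6: max=177131/60000, min=83739191/29160000, spread=93859/1166400
Step 7: max=286263533/97200000, min=5038525519/1749600000, spread=4568723/69984000
Step 8: max=8566381111/2916000000, min=303147564371/104976000000, spread=8387449/167961600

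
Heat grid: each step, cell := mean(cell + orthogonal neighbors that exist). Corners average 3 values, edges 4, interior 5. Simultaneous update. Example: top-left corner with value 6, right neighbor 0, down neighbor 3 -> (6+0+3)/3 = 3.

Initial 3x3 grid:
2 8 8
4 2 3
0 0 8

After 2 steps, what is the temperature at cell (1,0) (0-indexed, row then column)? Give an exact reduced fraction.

Answer: 57/20

Derivation:
Step 1: cell (1,0) = 2
Step 2: cell (1,0) = 57/20
Full grid after step 2:
  35/9 97/20 199/36
  57/20 363/100 373/80
  35/18 109/40 137/36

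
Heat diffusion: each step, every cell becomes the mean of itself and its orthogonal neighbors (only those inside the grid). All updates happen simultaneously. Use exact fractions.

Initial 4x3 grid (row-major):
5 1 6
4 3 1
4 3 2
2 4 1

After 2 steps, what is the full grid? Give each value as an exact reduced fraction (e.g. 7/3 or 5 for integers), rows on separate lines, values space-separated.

After step 1:
  10/3 15/4 8/3
  4 12/5 3
  13/4 16/5 7/4
  10/3 5/2 7/3
After step 2:
  133/36 243/80 113/36
  779/240 327/100 589/240
  827/240 131/50 617/240
  109/36 341/120 79/36

Answer: 133/36 243/80 113/36
779/240 327/100 589/240
827/240 131/50 617/240
109/36 341/120 79/36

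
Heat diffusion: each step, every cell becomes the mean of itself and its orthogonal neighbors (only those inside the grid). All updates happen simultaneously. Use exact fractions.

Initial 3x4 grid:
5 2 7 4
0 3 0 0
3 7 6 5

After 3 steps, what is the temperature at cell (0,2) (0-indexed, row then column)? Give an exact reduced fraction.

Answer: 11543/3600

Derivation:
Step 1: cell (0,2) = 13/4
Step 2: cell (0,2) = 431/120
Step 3: cell (0,2) = 11543/3600
Full grid after step 3:
  6389/2160 2977/900 11543/3600 7087/2160
  46427/14400 9659/3000 2611/750 46237/14400
  1811/540 26741/7200 25861/7200 3851/1080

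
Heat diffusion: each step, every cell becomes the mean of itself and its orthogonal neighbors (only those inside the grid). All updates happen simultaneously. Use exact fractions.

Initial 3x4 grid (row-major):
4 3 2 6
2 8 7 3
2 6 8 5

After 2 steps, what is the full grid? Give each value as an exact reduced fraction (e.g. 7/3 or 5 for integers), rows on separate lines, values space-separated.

After step 1:
  3 17/4 9/2 11/3
  4 26/5 28/5 21/4
  10/3 6 13/2 16/3
After step 2:
  15/4 339/80 1081/240 161/36
  233/60 501/100 541/100 397/80
  40/9 631/120 703/120 205/36

Answer: 15/4 339/80 1081/240 161/36
233/60 501/100 541/100 397/80
40/9 631/120 703/120 205/36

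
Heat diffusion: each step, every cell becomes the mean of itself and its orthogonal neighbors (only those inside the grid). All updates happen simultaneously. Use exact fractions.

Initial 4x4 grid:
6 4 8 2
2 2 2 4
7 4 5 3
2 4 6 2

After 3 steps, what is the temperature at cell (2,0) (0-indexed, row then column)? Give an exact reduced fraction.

Answer: 14131/3600

Derivation:
Step 1: cell (2,0) = 15/4
Step 2: cell (2,0) = 251/60
Step 3: cell (2,0) = 14131/3600
Full grid after step 3:
  181/45 5089/1200 2839/720 8677/2160
  1643/400 478/125 4799/1200 5261/1440
  14131/3600 24503/6000 11321/3000 27241/7200
  8969/2160 28877/7200 28981/7200 811/216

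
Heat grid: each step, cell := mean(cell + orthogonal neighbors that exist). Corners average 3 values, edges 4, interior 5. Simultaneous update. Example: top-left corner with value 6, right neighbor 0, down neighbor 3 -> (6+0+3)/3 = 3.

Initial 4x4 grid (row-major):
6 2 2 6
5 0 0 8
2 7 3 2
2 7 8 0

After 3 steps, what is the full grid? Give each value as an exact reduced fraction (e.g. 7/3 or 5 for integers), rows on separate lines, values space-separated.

Answer: 7193/2160 2839/900 3013/900 7901/2160
24527/7200 20303/6000 4039/1200 26219/7200
28711/7200 22693/6000 22841/6000 26579/7200
9163/2160 15863/3600 14647/3600 1699/432

Derivation:
After step 1:
  13/3 5/2 5/2 16/3
  13/4 14/5 13/5 4
  4 19/5 4 13/4
  11/3 6 9/2 10/3
After step 2:
  121/36 91/30 97/30 71/18
  863/240 299/100 159/50 911/240
  883/240 103/25 363/100 175/48
  41/9 539/120 107/24 133/36
After step 3:
  7193/2160 2839/900 3013/900 7901/2160
  24527/7200 20303/6000 4039/1200 26219/7200
  28711/7200 22693/6000 22841/6000 26579/7200
  9163/2160 15863/3600 14647/3600 1699/432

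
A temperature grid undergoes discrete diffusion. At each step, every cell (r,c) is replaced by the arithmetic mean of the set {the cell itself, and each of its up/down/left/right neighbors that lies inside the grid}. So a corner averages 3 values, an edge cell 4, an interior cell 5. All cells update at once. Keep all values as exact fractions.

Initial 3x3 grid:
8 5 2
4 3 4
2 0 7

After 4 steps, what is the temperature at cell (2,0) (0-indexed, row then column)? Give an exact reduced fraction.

Step 1: cell (2,0) = 2
Step 2: cell (2,0) = 37/12
Step 3: cell (2,0) = 2359/720
Step 4: cell (2,0) = 50351/14400
Full grid after step 4:
  534509/129600 1747039/432000 258517/64800
  3263203/864000 151079/40000 99979/27000
  50351/14400 369791/108000 113321/32400

Answer: 50351/14400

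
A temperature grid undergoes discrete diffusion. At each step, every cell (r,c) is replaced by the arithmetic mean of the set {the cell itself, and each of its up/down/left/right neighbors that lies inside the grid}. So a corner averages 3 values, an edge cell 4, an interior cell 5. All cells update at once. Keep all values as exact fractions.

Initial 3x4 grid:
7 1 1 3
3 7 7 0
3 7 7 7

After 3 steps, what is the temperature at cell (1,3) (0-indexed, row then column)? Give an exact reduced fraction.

Answer: 19871/4800

Derivation:
Step 1: cell (1,3) = 17/4
Step 2: cell (1,3) = 293/80
Step 3: cell (1,3) = 19871/4800
Full grid after step 3:
  455/108 7291/1800 6611/1800 6989/2160
  2807/600 2361/500 8789/2000 19871/4800
  547/108 9491/1800 9511/1800 10429/2160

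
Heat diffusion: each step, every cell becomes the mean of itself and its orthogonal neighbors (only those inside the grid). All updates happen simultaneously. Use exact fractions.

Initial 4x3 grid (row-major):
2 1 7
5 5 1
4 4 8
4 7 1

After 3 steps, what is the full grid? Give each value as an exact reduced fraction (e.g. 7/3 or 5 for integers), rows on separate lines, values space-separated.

Answer: 457/135 53951/14400 1307/360
28933/7200 22669/6000 10211/2400
10061/2400 3463/750 30683/7200
1129/240 16009/3600 10211/2160

Derivation:
After step 1:
  8/3 15/4 3
  4 16/5 21/4
  17/4 28/5 7/2
  5 4 16/3
After step 2:
  125/36 757/240 4
  847/240 109/25 299/80
  377/80 411/100 1181/240
  53/12 299/60 77/18
After step 3:
  457/135 53951/14400 1307/360
  28933/7200 22669/6000 10211/2400
  10061/2400 3463/750 30683/7200
  1129/240 16009/3600 10211/2160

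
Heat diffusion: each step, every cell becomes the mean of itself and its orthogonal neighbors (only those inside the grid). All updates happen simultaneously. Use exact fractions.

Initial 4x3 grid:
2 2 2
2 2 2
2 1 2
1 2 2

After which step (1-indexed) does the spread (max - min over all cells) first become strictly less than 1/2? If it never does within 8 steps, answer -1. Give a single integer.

Step 1: max=2, min=3/2, spread=1/2
Step 2: max=2, min=14/9, spread=4/9
  -> spread < 1/2 first at step 2
Step 3: max=787/400, min=12091/7200, spread=83/288
Step 4: max=14009/7200, min=109231/64800, spread=337/1296
Step 5: max=920449/480000, min=6715979/3888000, spread=7396579/38880000
Step 6: max=24696727/12960000, min=406257961/233280000, spread=61253/373248
Step 7: max=1468921943/777600000, min=24644058599/13996800000, spread=14372291/111974400
Step 8: max=87676507837/46656000000, min=1487881427941/839808000000, spread=144473141/1343692800

Answer: 2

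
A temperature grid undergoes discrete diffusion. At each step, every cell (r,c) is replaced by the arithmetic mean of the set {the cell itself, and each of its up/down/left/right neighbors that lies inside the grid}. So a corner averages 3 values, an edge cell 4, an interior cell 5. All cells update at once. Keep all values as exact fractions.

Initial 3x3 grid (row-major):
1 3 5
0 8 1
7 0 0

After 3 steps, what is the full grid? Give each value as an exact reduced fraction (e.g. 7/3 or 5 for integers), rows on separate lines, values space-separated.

After step 1:
  4/3 17/4 3
  4 12/5 7/2
  7/3 15/4 1/3
After step 2:
  115/36 659/240 43/12
  151/60 179/50 277/120
  121/36 529/240 91/36
After step 3:
  6089/2160 47173/14400 691/240
  11387/3600 2671/1000 21599/7200
  5819/2160 42023/14400 5069/2160

Answer: 6089/2160 47173/14400 691/240
11387/3600 2671/1000 21599/7200
5819/2160 42023/14400 5069/2160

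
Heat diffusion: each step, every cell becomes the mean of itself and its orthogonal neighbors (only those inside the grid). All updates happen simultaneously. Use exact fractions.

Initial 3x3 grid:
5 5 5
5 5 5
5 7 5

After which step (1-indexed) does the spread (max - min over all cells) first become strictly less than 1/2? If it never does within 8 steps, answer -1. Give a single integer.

Step 1: max=17/3, min=5, spread=2/3
Step 2: max=667/120, min=5, spread=67/120
Step 3: max=5837/1080, min=507/100, spread=1807/5400
  -> spread < 1/2 first at step 3
Step 4: max=2317963/432000, min=13861/2700, spread=33401/144000
Step 5: max=20669933/3888000, min=1393391/270000, spread=3025513/19440000
Step 6: max=8240926867/1555200000, min=74755949/14400000, spread=53531/497664
Step 7: max=492592925849/93312000000, min=20231116051/3888000000, spread=450953/5971968
Step 8: max=29502503560603/5598720000000, min=2433808610519/466560000000, spread=3799043/71663616

Answer: 3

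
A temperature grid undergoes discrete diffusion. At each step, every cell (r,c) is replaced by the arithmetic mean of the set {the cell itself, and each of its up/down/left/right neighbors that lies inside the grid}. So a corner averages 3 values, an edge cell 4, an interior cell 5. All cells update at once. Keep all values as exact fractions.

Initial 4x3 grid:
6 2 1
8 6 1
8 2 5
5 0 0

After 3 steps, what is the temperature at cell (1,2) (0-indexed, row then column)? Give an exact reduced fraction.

Step 1: cell (1,2) = 13/4
Step 2: cell (1,2) = 623/240
Step 3: cell (1,2) = 4519/1440
Full grid after step 3:
  5179/1080 11587/2880 1607/540
  7399/1440 937/240 4519/1440
  1313/288 1519/400 769/288
  4411/1080 979/320 1363/540

Answer: 4519/1440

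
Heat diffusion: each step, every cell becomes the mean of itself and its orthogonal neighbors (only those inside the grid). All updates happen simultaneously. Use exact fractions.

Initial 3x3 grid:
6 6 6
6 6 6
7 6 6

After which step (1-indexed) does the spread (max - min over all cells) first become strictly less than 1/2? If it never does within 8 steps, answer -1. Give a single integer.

Step 1: max=19/3, min=6, spread=1/3
  -> spread < 1/2 first at step 1
Step 2: max=113/18, min=6, spread=5/18
Step 3: max=1337/216, min=6, spread=41/216
Step 4: max=79891/12960, min=2171/360, spread=347/2592
Step 5: max=4772537/777600, min=21757/3600, spread=2921/31104
Step 6: max=285764539/46656000, min=2617483/432000, spread=24611/373248
Step 7: max=17114882033/2799360000, min=58976741/9720000, spread=207329/4478976
Step 8: max=1025799552451/167961600000, min=3149201599/518400000, spread=1746635/53747712

Answer: 1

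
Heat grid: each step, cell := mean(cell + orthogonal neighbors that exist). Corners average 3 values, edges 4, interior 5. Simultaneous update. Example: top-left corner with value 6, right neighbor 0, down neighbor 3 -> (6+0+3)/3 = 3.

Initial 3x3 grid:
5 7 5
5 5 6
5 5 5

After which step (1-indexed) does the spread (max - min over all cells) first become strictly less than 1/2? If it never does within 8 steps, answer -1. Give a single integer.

Step 1: max=6, min=5, spread=1
Step 2: max=683/120, min=5, spread=83/120
Step 3: max=4037/720, min=4657/900, spread=173/400
  -> spread < 1/2 first at step 3
Step 4: max=237439/43200, min=9361/1800, spread=511/1728
Step 5: max=14189933/2592000, min=126401/24000, spread=4309/20736
Step 6: max=844983751/155520000, min=17131237/3240000, spread=36295/248832
Step 7: max=50541170597/9331200000, min=4132135831/777600000, spread=305773/2985984
Step 8: max=3022674670159/559872000000, min=41422575497/7776000000, spread=2575951/35831808

Answer: 3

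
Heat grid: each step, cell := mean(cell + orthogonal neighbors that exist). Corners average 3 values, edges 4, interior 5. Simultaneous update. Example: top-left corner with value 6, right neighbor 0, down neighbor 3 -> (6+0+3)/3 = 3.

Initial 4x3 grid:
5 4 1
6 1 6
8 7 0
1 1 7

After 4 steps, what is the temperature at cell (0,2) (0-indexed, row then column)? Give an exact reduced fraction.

Answer: 459329/129600

Derivation:
Step 1: cell (0,2) = 11/3
Step 2: cell (0,2) = 101/36
Step 3: cell (0,2) = 7723/2160
Step 4: cell (0,2) = 459329/129600
Full grid after step 4:
  179143/43200 3442021/864000 459329/129600
  17541/4000 1396739/360000 203491/54000
  449437/108000 122947/30000 98453/27000
  67733/16200 275503/72000 123191/32400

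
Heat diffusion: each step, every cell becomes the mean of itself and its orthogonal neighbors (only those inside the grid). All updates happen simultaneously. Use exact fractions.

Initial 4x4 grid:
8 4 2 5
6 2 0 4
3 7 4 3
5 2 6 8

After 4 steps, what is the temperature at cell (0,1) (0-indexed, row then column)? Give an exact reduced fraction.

Answer: 290543/72000

Derivation:
Step 1: cell (0,1) = 4
Step 2: cell (0,1) = 331/80
Step 3: cell (0,1) = 9581/2400
Step 4: cell (0,1) = 290543/72000
Full grid after step 4:
  94411/21600 290543/72000 153113/43200 110351/32400
  53083/12000 241213/60000 13439/3600 156881/43200
  469411/108000 191837/45000 738907/180000 902341/216000
  9007/2025 472081/108000 486353/108000 58697/12960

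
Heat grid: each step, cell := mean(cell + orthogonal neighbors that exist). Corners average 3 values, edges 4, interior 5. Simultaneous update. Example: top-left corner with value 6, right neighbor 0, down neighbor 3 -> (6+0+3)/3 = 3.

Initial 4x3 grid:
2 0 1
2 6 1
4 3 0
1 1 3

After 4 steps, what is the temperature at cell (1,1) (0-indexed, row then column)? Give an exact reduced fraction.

Step 1: cell (1,1) = 12/5
Step 2: cell (1,1) = 259/100
Step 3: cell (1,1) = 267/125
Step 4: cell (1,1) = 264313/120000
Full grid after step 4:
  291019/129600 192479/96000 246569/129600
  248587/108000 264313/120000 415549/216000
  85819/36000 389207/180000 437789/216000
  24277/10800 231187/108000 126587/64800

Answer: 264313/120000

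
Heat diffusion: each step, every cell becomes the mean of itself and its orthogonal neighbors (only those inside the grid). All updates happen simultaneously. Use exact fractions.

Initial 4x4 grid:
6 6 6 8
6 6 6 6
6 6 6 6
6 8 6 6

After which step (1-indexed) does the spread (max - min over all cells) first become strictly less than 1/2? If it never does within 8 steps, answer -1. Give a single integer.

Step 1: max=20/3, min=6, spread=2/3
Step 2: max=59/9, min=6, spread=5/9
Step 3: max=3451/540, min=145/24, spread=377/1080
  -> spread < 1/2 first at step 3
Step 4: max=20483/3240, min=7301/1200, spread=7703/32400
Step 5: max=3054643/486000, min=660301/108000, spread=166577/972000
Step 6: max=91250347/14580000, min=19893071/3240000, spread=692611/5832000
Step 7: max=2731832281/437400000, min=13299601/2160000, spread=77326157/874800000
Step 8: max=136446732959/21870000000, min=17995488103/2916000000, spread=2961144373/43740000000

Answer: 3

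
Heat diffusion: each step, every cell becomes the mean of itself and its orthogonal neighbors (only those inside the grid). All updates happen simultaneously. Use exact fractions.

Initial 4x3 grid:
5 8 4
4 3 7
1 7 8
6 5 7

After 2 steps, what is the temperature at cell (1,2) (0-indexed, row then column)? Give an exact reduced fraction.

Step 1: cell (1,2) = 11/2
Step 2: cell (1,2) = 1493/240
Full grid after step 2:
  167/36 57/10 101/18
  1153/240 487/100 1493/240
  331/80 143/25 1453/240
  59/12 1303/240 121/18

Answer: 1493/240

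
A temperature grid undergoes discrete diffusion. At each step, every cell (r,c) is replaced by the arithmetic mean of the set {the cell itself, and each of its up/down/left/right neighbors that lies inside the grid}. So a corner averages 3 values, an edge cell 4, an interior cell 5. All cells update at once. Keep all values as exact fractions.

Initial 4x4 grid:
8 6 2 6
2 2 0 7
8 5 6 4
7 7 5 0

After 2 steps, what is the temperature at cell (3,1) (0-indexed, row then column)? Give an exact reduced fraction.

Step 1: cell (3,1) = 6
Step 2: cell (3,1) = 703/120
Full grid after step 2:
  89/18 49/12 41/10 17/4
  113/24 43/10 363/100 169/40
  703/120 241/50 87/20 31/8
  113/18 703/120 35/8 47/12

Answer: 703/120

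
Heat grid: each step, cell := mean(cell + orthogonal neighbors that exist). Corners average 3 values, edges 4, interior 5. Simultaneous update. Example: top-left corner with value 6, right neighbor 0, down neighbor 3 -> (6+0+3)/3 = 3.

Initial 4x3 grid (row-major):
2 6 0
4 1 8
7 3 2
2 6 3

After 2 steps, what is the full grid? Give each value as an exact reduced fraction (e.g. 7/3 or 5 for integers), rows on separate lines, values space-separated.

After step 1:
  4 9/4 14/3
  7/2 22/5 11/4
  4 19/5 4
  5 7/2 11/3
After step 2:
  13/4 919/240 29/9
  159/40 167/50 949/240
  163/40 197/50 853/240
  25/6 479/120 67/18

Answer: 13/4 919/240 29/9
159/40 167/50 949/240
163/40 197/50 853/240
25/6 479/120 67/18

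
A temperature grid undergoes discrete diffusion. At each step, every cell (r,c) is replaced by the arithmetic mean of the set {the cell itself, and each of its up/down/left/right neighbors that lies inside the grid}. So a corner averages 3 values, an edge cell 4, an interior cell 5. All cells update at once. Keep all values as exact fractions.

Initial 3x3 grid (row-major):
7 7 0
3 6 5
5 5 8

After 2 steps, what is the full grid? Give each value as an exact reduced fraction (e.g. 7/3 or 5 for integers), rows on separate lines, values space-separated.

Answer: 191/36 149/30 55/12
409/80 131/25 399/80
187/36 323/60 67/12

Derivation:
After step 1:
  17/3 5 4
  21/4 26/5 19/4
  13/3 6 6
After step 2:
  191/36 149/30 55/12
  409/80 131/25 399/80
  187/36 323/60 67/12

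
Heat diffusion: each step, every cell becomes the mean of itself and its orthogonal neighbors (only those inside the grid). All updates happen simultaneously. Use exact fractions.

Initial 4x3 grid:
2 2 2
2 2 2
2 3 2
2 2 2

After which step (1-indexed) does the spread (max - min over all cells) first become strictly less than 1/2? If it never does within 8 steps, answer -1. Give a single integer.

Step 1: max=9/4, min=2, spread=1/4
  -> spread < 1/2 first at step 1
Step 2: max=223/100, min=2, spread=23/100
Step 3: max=10411/4800, min=813/400, spread=131/960
Step 4: max=92951/43200, min=14791/7200, spread=841/8640
Step 5: max=37102051/17280000, min=2973373/1440000, spread=56863/691200
Step 6: max=332574341/155520000, min=26909543/12960000, spread=386393/6220800
Step 7: max=132809723131/62208000000, min=10788358813/5184000000, spread=26795339/497664000
Step 8: max=7948775714129/3732480000000, min=649166149667/311040000000, spread=254051069/5971968000

Answer: 1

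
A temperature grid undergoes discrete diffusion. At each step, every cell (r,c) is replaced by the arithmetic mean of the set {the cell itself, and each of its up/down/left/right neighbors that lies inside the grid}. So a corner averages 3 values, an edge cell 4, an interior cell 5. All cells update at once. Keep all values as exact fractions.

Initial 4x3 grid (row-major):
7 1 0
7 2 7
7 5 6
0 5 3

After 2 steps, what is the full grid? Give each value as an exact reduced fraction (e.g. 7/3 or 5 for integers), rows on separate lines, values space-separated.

Answer: 53/12 437/120 107/36
199/40 107/25 241/60
39/8 453/100 14/3
4 203/48 79/18

Derivation:
After step 1:
  5 5/2 8/3
  23/4 22/5 15/4
  19/4 5 21/4
  4 13/4 14/3
After step 2:
  53/12 437/120 107/36
  199/40 107/25 241/60
  39/8 453/100 14/3
  4 203/48 79/18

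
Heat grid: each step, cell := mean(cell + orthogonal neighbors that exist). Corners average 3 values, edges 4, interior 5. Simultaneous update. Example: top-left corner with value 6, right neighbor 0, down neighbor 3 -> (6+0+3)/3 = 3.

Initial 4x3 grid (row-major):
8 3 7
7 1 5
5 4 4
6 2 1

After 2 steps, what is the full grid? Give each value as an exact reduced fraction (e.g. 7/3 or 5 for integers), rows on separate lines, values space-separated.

After step 1:
  6 19/4 5
  21/4 4 17/4
  11/2 16/5 7/2
  13/3 13/4 7/3
After step 2:
  16/3 79/16 14/3
  83/16 429/100 67/16
  1097/240 389/100 797/240
  157/36 787/240 109/36

Answer: 16/3 79/16 14/3
83/16 429/100 67/16
1097/240 389/100 797/240
157/36 787/240 109/36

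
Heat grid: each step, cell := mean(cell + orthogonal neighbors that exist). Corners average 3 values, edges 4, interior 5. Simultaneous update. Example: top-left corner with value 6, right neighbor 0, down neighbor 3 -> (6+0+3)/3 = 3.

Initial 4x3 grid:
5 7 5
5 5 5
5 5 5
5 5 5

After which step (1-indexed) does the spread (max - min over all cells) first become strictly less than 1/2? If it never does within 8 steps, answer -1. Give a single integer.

Step 1: max=17/3, min=5, spread=2/3
Step 2: max=667/120, min=5, spread=67/120
Step 3: max=5837/1080, min=5, spread=437/1080
  -> spread < 1/2 first at step 3
Step 4: max=2317531/432000, min=2509/500, spread=29951/86400
Step 5: max=20655821/3888000, min=17033/3375, spread=206761/777600
Step 6: max=8232195571/1555200000, min=13665671/2700000, spread=14430763/62208000
Step 7: max=491667741689/93312000000, min=1097652727/216000000, spread=139854109/746496000
Step 8: max=29416071890251/5598720000000, min=99051228977/19440000000, spread=7114543559/44789760000

Answer: 3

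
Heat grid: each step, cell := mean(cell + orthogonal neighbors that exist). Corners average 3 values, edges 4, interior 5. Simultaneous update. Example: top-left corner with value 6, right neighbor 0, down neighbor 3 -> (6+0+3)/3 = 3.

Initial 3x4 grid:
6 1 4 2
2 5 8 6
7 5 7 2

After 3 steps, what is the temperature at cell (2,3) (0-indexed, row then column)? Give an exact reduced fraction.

Answer: 31/6

Derivation:
Step 1: cell (2,3) = 5
Step 2: cell (2,3) = 5
Step 3: cell (2,3) = 31/6
Full grid after step 3:
  2869/720 3443/800 10229/2400 643/144
  16631/3600 27451/6000 9907/2000 11249/2400
  5231/1080 18881/3600 769/150 31/6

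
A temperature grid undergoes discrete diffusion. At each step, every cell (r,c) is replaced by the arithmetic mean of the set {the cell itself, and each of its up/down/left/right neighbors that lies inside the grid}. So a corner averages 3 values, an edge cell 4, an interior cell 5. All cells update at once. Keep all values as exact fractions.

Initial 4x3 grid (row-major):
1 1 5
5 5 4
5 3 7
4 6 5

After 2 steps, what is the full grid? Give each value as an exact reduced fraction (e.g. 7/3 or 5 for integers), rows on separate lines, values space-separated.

Answer: 28/9 46/15 139/36
851/240 421/100 127/30
369/80 223/50 53/10
55/12 207/40 61/12

Derivation:
After step 1:
  7/3 3 10/3
  4 18/5 21/4
  17/4 26/5 19/4
  5 9/2 6
After step 2:
  28/9 46/15 139/36
  851/240 421/100 127/30
  369/80 223/50 53/10
  55/12 207/40 61/12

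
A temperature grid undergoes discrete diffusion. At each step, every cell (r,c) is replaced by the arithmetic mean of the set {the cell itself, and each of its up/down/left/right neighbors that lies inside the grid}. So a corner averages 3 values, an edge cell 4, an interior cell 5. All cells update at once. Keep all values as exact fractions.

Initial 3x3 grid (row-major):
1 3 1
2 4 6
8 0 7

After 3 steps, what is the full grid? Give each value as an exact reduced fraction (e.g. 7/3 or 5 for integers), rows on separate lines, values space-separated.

After step 1:
  2 9/4 10/3
  15/4 3 9/2
  10/3 19/4 13/3
After step 2:
  8/3 127/48 121/36
  145/48 73/20 91/24
  71/18 185/48 163/36
After step 3:
  25/9 8873/2880 1411/432
  9563/2880 1357/400 5519/1440
  779/216 11503/2880 1753/432

Answer: 25/9 8873/2880 1411/432
9563/2880 1357/400 5519/1440
779/216 11503/2880 1753/432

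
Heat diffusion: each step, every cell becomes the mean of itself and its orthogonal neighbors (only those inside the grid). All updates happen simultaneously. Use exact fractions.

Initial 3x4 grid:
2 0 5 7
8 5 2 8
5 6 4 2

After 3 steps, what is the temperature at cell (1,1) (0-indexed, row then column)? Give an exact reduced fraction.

Step 1: cell (1,1) = 21/5
Step 2: cell (1,1) = 22/5
Step 3: cell (1,1) = 323/75
Full grid after step 3:
  4321/1080 182/45 1541/360 10573/2160
  3301/720 323/75 5461/1200 13427/2880
  5371/1080 3437/720 3187/720 10093/2160

Answer: 323/75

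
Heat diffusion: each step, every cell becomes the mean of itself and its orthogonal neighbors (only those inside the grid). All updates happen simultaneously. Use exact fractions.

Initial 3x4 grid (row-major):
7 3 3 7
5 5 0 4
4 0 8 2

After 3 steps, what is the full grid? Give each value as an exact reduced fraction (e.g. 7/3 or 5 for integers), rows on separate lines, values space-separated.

After step 1:
  5 9/2 13/4 14/3
  21/4 13/5 4 13/4
  3 17/4 5/2 14/3
After step 2:
  59/12 307/80 197/48 67/18
  317/80 103/25 78/25 199/48
  25/6 247/80 185/48 125/36
After step 3:
  763/180 10187/2400 26611/7200 431/108
  20599/4800 7251/2000 23213/6000 52057/14400
  673/180 9137/2400 24361/7200 413/108

Answer: 763/180 10187/2400 26611/7200 431/108
20599/4800 7251/2000 23213/6000 52057/14400
673/180 9137/2400 24361/7200 413/108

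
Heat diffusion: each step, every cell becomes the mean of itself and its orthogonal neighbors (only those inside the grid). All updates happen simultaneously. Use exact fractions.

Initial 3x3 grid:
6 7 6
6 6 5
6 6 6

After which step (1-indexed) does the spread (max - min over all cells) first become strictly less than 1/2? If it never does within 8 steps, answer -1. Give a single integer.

Answer: 2

Derivation:
Step 1: max=19/3, min=17/3, spread=2/3
Step 2: max=223/36, min=209/36, spread=7/18
  -> spread < 1/2 first at step 2
Step 3: max=2653/432, min=2531/432, spread=61/216
Step 4: max=31615/5184, min=30593/5184, spread=511/2592
Step 5: max=377557/62208, min=368939/62208, spread=4309/31104
Step 6: max=4515271/746496, min=4442681/746496, spread=36295/373248
Step 7: max=54053485/8957952, min=53441939/8957952, spread=305773/4478976
Step 8: max=647548495/107495424, min=642396593/107495424, spread=2575951/53747712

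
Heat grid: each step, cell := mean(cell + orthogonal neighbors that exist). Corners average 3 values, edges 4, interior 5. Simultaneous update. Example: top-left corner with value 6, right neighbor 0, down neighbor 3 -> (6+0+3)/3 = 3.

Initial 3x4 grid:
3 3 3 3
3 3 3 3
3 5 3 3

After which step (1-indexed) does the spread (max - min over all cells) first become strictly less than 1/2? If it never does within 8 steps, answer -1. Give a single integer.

Step 1: max=11/3, min=3, spread=2/3
Step 2: max=211/60, min=3, spread=31/60
Step 3: max=1831/540, min=3, spread=211/540
  -> spread < 1/2 first at step 3
Step 4: max=178897/54000, min=2747/900, spread=14077/54000
Step 5: max=1598407/486000, min=165683/54000, spread=5363/24300
Step 6: max=47480809/14580000, min=92869/30000, spread=93859/583200
Step 7: max=2834674481/874800000, min=151136467/48600000, spread=4568723/34992000
Step 8: max=169244435629/52488000000, min=4555618889/1458000000, spread=8387449/83980800

Answer: 3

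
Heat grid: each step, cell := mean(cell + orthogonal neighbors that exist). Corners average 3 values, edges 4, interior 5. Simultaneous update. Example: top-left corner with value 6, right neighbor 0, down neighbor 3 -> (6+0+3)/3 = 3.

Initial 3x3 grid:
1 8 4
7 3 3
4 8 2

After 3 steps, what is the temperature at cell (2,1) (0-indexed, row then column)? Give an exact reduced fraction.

Step 1: cell (2,1) = 17/4
Step 2: cell (2,1) = 1243/240
Step 3: cell (2,1) = 64721/14400
Full grid after step 3:
  10583/2160 15799/3600 407/90
  66971/14400 2421/500 14899/3600
  2747/540 64721/14400 9773/2160

Answer: 64721/14400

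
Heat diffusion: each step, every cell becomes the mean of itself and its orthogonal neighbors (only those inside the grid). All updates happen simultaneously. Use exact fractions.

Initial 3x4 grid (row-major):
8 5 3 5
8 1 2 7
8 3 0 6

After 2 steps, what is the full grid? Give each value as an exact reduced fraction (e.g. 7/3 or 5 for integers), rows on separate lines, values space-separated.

Answer: 35/6 47/10 39/10 55/12
1403/240 199/50 179/50 127/30
187/36 953/240 761/240 145/36

Derivation:
After step 1:
  7 17/4 15/4 5
  25/4 19/5 13/5 5
  19/3 3 11/4 13/3
After step 2:
  35/6 47/10 39/10 55/12
  1403/240 199/50 179/50 127/30
  187/36 953/240 761/240 145/36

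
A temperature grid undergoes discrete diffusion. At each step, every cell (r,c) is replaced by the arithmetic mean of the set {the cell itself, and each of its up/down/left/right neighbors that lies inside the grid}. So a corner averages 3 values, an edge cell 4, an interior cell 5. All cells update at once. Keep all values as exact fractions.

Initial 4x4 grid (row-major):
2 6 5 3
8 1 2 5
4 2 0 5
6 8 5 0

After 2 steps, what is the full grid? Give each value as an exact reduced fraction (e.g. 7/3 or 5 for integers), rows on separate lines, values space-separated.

Answer: 151/36 499/120 433/120 145/36
1073/240 333/100 339/100 791/240
71/16 397/100 283/100 743/240
65/12 35/8 439/120 109/36

Derivation:
After step 1:
  16/3 7/2 4 13/3
  15/4 19/5 13/5 15/4
  5 3 14/5 5/2
  6 21/4 13/4 10/3
After step 2:
  151/36 499/120 433/120 145/36
  1073/240 333/100 339/100 791/240
  71/16 397/100 283/100 743/240
  65/12 35/8 439/120 109/36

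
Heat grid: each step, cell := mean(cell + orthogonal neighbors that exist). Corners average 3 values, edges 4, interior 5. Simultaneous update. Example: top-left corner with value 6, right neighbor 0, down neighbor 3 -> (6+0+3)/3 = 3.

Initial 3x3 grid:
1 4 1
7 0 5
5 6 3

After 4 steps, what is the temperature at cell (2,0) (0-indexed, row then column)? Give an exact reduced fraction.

Answer: 171511/43200

Derivation:
Step 1: cell (2,0) = 6
Step 2: cell (2,0) = 17/4
Step 3: cell (2,0) = 3193/720
Step 4: cell (2,0) = 171511/43200
Full grid after step 4:
  145111/43200 1441693/432000 394033/129600
  1110337/288000 69149/20000 1004837/288000
  171511/43200 1727693/432000 470033/129600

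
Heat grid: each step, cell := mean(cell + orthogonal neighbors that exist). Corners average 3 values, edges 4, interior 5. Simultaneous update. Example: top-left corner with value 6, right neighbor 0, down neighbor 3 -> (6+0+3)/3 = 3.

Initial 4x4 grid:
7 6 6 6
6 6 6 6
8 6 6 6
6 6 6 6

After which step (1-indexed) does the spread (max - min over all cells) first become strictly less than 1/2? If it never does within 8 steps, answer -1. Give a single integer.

Step 1: max=27/4, min=6, spread=3/4
Step 2: max=1579/240, min=6, spread=139/240
Step 3: max=46259/7200, min=6, spread=3059/7200
  -> spread < 1/2 first at step 3
Step 4: max=1376977/216000, min=3009/500, spread=77089/216000
Step 5: max=40958123/6480000, min=543407/90000, spread=1832819/6480000
Step 6: max=1224518299/194400000, min=2617297/432000, spread=46734649/194400000
Step 7: max=36583328479/5832000000, min=98404523/16200000, spread=1157700199/5832000000
Step 8: max=1094865154327/174960000000, min=59201921561/9720000000, spread=29230566229/174960000000

Answer: 3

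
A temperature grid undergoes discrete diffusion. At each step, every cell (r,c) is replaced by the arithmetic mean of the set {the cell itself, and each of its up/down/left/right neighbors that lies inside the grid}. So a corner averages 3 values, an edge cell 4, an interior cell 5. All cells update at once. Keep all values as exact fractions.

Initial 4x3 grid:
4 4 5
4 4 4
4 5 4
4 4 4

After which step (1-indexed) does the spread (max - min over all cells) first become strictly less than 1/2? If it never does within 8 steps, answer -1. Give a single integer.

Answer: 1

Derivation:
Step 1: max=13/3, min=4, spread=1/3
  -> spread < 1/2 first at step 1
Step 2: max=77/18, min=49/12, spread=7/36
Step 3: max=9167/2160, min=9893/2400, spread=2633/21600
Step 4: max=455479/108000, min=298261/72000, spread=647/8640
Step 5: max=32718617/7776000, min=10754539/2592000, spread=455/7776
Step 6: max=1957864603/466560000, min=646419101/155520000, spread=186073/4665600
Step 7: max=117335237177/27993600000, min=38806218559/9331200000, spread=1833163/55987200
Step 8: max=7031839033243/1679616000000, min=2330478609581/559872000000, spread=80806409/3359232000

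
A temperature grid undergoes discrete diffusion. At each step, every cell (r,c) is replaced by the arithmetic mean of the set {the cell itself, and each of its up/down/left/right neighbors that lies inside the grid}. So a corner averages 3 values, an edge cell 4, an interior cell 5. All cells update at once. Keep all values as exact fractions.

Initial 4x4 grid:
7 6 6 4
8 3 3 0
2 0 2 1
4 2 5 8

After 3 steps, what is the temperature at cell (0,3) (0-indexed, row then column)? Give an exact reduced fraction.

Answer: 458/135

Derivation:
Step 1: cell (0,3) = 10/3
Step 2: cell (0,3) = 121/36
Step 3: cell (0,3) = 458/135
Full grid after step 3:
  769/144 11437/2400 5731/1440 458/135
  1777/400 8003/2000 1241/375 4369/1440
  2509/720 9323/3000 18157/6000 22093/7200
  3269/1080 547/180 2921/900 7387/2160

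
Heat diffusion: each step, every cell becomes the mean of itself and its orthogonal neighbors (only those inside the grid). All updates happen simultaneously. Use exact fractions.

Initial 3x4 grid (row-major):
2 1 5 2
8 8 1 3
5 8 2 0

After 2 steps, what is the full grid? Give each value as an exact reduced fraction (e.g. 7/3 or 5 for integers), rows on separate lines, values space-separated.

Answer: 161/36 907/240 803/240 85/36
1297/240 49/10 31/10 103/40
37/6 207/40 419/120 71/36

Derivation:
After step 1:
  11/3 4 9/4 10/3
  23/4 26/5 19/5 3/2
  7 23/4 11/4 5/3
After step 2:
  161/36 907/240 803/240 85/36
  1297/240 49/10 31/10 103/40
  37/6 207/40 419/120 71/36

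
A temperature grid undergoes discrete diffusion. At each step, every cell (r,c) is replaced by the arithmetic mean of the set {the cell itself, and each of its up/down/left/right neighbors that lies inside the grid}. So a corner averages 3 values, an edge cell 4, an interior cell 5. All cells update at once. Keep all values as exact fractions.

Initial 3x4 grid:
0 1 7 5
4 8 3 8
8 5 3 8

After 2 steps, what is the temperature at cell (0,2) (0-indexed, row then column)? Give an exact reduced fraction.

Answer: 307/60

Derivation:
Step 1: cell (0,2) = 4
Step 2: cell (0,2) = 307/60
Full grid after step 2:
  32/9 52/15 307/60 50/9
  62/15 5 99/20 31/5
  50/9 1237/240 1373/240 205/36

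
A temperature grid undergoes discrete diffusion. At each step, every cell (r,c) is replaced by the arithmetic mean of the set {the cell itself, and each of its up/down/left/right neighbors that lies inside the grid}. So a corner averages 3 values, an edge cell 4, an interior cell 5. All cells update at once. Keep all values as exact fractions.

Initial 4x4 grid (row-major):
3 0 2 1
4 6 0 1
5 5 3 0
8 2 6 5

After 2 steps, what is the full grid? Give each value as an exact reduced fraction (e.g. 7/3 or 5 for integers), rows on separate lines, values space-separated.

Answer: 115/36 53/24 217/120 31/36
23/6 337/100 189/100 389/240
24/5 83/20 313/100 553/240
21/4 369/80 943/240 119/36

Derivation:
After step 1:
  7/3 11/4 3/4 4/3
  9/2 3 12/5 1/2
  11/2 21/5 14/5 9/4
  5 21/4 4 11/3
After step 2:
  115/36 53/24 217/120 31/36
  23/6 337/100 189/100 389/240
  24/5 83/20 313/100 553/240
  21/4 369/80 943/240 119/36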